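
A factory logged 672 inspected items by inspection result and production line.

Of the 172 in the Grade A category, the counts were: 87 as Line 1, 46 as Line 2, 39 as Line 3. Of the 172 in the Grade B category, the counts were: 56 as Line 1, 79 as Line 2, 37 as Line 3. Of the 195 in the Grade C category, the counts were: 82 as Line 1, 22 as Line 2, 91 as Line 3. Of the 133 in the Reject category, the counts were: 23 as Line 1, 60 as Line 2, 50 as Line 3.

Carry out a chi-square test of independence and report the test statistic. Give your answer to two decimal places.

Row totals: 172, 172, 195, 133. Column totals: 248, 207, 217. Grand total N = 672.
Expected counts (row total × column total / N):
  Grade A, Line 1: 172×248/672 = 63.476
  Grade A, Line 2: 172×207/672 = 52.982
  Grade A, Line 3: 172×217/672 = 55.542
  Grade B, Line 1: 172×248/672 = 63.476
  Grade B, Line 2: 172×207/672 = 52.982
  Grade B, Line 3: 172×217/672 = 55.542
  Grade C, Line 1: 195×248/672 = 71.964
  Grade C, Line 2: 195×207/672 = 60.067
  Grade C, Line 3: 195×217/672 = 62.969
  Reject, Line 1: 133×248/672 = 49.083
  Reject, Line 2: 133×207/672 = 40.969
  Reject, Line 3: 133×217/672 = 42.948
Contributions (O − E)²/E:
  (87 − 63.476)²/63.476 = 8.7179
  (46 − 52.982)²/52.982 = 0.9201
  (39 − 55.542)²/55.542 = 4.9267
  (56 − 63.476)²/63.476 = 0.8805
  (79 − 52.982)²/52.982 = 12.7767
  (37 − 55.542)²/55.542 = 6.1900
  (82 − 71.964)²/71.964 = 1.3996
  (22 − 60.067)²/60.067 = 24.1247
  (91 − 62.969)²/62.969 = 12.4782
  (23 − 49.083)²/49.083 = 13.8607
  (60 − 40.969)²/40.969 = 8.8403
  (50 − 42.948)²/42.948 = 1.1579
χ² = 8.7179 + 0.9201 + 4.9267 + 0.8805 + 12.7767 + 6.1900 + 1.3996 + 24.1247 + 12.4782 + 13.8607 + 8.8403 + 1.1579 = 96.27

96.27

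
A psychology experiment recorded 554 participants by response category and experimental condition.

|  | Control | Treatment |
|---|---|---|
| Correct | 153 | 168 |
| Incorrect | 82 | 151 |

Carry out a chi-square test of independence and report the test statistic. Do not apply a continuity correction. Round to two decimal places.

8.60

Row totals: 321, 233. Column totals: 235, 319. Grand total N = 554.
Expected counts (row total × column total / N):
  Correct, Control: 321×235/554 = 136.164
  Correct, Treatment: 321×319/554 = 184.836
  Incorrect, Control: 233×235/554 = 98.836
  Incorrect, Treatment: 233×319/554 = 134.164
Contributions (O − E)²/E:
  (153 − 136.164)²/136.164 = 2.0817
  (168 − 184.836)²/184.836 = 1.5335
  (82 − 98.836)²/98.836 = 2.8679
  (151 − 134.164)²/134.164 = 2.1127
χ² = 2.0817 + 1.5335 + 2.8679 + 2.1127 = 8.60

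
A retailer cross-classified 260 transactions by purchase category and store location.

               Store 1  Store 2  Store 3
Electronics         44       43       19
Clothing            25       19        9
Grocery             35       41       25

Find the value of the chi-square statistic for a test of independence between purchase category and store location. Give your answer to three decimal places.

Row totals: 106, 53, 101. Column totals: 104, 103, 53. Grand total N = 260.
Expected counts (row total × column total / N):
  Electronics, Store 1: 106×104/260 = 42.4000
  Electronics, Store 2: 106×103/260 = 41.9923
  Electronics, Store 3: 106×53/260 = 21.6077
  Clothing, Store 1: 53×104/260 = 21.2000
  Clothing, Store 2: 53×103/260 = 20.9962
  Clothing, Store 3: 53×53/260 = 10.8038
  Grocery, Store 1: 101×104/260 = 40.4000
  Grocery, Store 2: 101×103/260 = 40.0115
  Grocery, Store 3: 101×53/260 = 20.5885
Contributions (O − E)²/E:
  (44 − 42.4000)²/42.4000 = 0.0604
  (43 − 41.9923)²/41.9923 = 0.0242
  (19 − 21.6077)²/21.6077 = 0.3147
  (25 − 21.2000)²/21.2000 = 0.6811
  (19 − 20.9962)²/20.9962 = 0.1898
  (9 − 10.8038)²/10.8038 = 0.3012
  (35 − 40.4000)²/40.4000 = 0.7218
  (41 − 40.0115)²/40.0115 = 0.0244
  (25 − 20.5885)²/20.5885 = 0.9453
χ² = 0.0604 + 0.0242 + 0.3147 + 0.6811 + 0.1898 + 0.3012 + 0.7218 + 0.0244 + 0.9453 = 3.263

3.263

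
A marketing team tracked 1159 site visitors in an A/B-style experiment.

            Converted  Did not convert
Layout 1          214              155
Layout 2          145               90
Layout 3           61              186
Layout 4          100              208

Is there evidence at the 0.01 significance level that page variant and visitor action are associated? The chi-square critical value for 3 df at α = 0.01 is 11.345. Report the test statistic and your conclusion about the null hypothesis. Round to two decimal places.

Row totals: 369, 235, 247, 308. Column totals: 520, 639. Grand total N = 1159.
Expected counts (row total × column total / N):
  Layout 1, Converted: 369×520/1159 = 165.5565
  Layout 1, Did not convert: 369×639/1159 = 203.4435
  Layout 2, Converted: 235×520/1159 = 105.4357
  Layout 2, Did not convert: 235×639/1159 = 129.5643
  Layout 3, Converted: 247×520/1159 = 110.8197
  Layout 3, Did not convert: 247×639/1159 = 136.1803
  Layout 4, Converted: 308×520/1159 = 138.1881
  Layout 4, Did not convert: 308×639/1159 = 169.8119
Contributions (O − E)²/E:
  (214 − 165.5565)²/165.5565 = 14.1751
  (155 − 203.4435)²/203.4435 = 11.5353
  (145 − 105.4357)²/105.4357 = 14.8463
  (90 − 129.5643)²/129.5643 = 12.0815
  (61 − 110.8197)²/110.8197 = 22.3968
  (186 − 136.1803)²/136.1803 = 18.2259
  (100 − 138.1881)²/138.1881 = 10.5532
  (208 − 169.8119)²/169.8119 = 8.5879
χ² = 14.1751 + 11.5353 + 14.8463 + 12.0815 + 22.3968 + 18.2259 + 10.5532 + 8.5879 = 112.40
df = (4−1)(2−1) = 3. Since 112.40 > 11.345, reject the null hypothesis of independence at α = 0.01.

112.40; reject H₀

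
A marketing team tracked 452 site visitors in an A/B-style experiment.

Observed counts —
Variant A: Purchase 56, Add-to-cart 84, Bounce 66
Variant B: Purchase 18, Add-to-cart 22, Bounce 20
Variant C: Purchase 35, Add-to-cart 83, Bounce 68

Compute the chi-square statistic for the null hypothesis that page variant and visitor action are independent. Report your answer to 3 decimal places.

5.213

Row totals: 206, 60, 186. Column totals: 109, 189, 154. Grand total N = 452.
Expected counts (row total × column total / N):
  Variant A, Purchase: 206×109/452 = 49.6770
  Variant A, Add-to-cart: 206×189/452 = 86.1372
  Variant A, Bounce: 206×154/452 = 70.1858
  Variant B, Purchase: 60×109/452 = 14.4690
  Variant B, Add-to-cart: 60×189/452 = 25.0885
  Variant B, Bounce: 60×154/452 = 20.4425
  Variant C, Purchase: 186×109/452 = 44.8540
  Variant C, Add-to-cart: 186×189/452 = 77.7743
  Variant C, Bounce: 186×154/452 = 63.3717
Contributions (O − E)²/E:
  (56 − 49.6770)²/49.6770 = 0.8048
  (84 − 86.1372)²/86.1372 = 0.0530
  (66 − 70.1858)²/70.1858 = 0.2496
  (18 − 14.4690)²/14.4690 = 0.8617
  (22 − 25.0885)²/25.0885 = 0.3802
  (20 − 20.4425)²/20.4425 = 0.0096
  (35 − 44.8540)²/44.8540 = 2.1648
  (83 − 77.7743)²/77.7743 = 0.3511
  (68 − 63.3717)²/63.3717 = 0.3380
χ² = 0.8048 + 0.0530 + 0.2496 + 0.8617 + 0.3802 + 0.0096 + 2.1648 + 0.3511 + 0.3380 = 5.213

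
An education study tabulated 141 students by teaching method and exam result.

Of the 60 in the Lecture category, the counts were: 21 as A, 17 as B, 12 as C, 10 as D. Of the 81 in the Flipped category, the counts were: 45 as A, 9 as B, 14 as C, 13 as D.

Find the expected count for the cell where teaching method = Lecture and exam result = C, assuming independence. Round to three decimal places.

Row total (Lecture) = 60; column total (C) = 26; grand total N = 141.
Expected count = (row total × column total) / N = 60 × 26 / 141 = 11.064.

11.064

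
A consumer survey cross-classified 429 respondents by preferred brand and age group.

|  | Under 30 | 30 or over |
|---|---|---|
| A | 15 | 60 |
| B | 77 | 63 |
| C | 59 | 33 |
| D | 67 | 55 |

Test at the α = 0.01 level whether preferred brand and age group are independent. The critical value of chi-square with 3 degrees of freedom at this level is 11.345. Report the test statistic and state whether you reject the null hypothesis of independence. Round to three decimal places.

Row totals: 75, 140, 92, 122. Column totals: 218, 211. Grand total N = 429.
Expected counts (row total × column total / N):
  A, Under 30: 75×218/429 = 38.1119
  A, 30 or over: 75×211/429 = 36.8881
  B, Under 30: 140×218/429 = 71.1422
  B, 30 or over: 140×211/429 = 68.8578
  C, Under 30: 92×218/429 = 46.7506
  C, 30 or over: 92×211/429 = 45.2494
  D, Under 30: 122×218/429 = 61.9953
  D, 30 or over: 122×211/429 = 60.0047
Contributions (O − E)²/E:
  (15 − 38.1119)²/38.1119 = 14.0156
  (60 − 36.8881)²/36.8881 = 14.4805
  (77 − 71.1422)²/71.1422 = 0.4823
  (63 − 68.8578)²/68.8578 = 0.4983
  (59 − 46.7506)²/46.7506 = 3.2095
  (33 − 45.2494)²/45.2494 = 3.3160
  (67 − 61.9953)²/61.9953 = 0.4040
  (55 − 60.0047)²/60.0047 = 0.4174
χ² = 14.0156 + 14.4805 + 0.4823 + 0.4983 + 3.2095 + 3.3160 + 0.4040 + 0.4174 = 36.824
df = (4−1)(2−1) = 3. Since 36.824 > 11.345, reject the null hypothesis of independence at α = 0.01.

36.824; reject H₀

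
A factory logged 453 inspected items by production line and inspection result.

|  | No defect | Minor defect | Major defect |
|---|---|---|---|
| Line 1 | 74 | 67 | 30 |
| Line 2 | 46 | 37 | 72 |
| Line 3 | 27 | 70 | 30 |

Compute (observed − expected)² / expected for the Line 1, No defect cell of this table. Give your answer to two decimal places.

Row total (Line 1) = 171; column total (No defect) = 147; N = 453.
Expected count E = 171 × 147 / 453 = 55.490.
Contribution = (O − E)²/E = (74 − 55.490)² / 55.490 = 6.17.

6.17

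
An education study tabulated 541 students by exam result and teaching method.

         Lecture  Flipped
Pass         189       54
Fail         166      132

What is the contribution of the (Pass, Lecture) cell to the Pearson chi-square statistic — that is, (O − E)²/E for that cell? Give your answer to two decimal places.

Row total (Pass) = 243; column total (Lecture) = 355; N = 541.
Expected count E = 243 × 355 / 541 = 159.455.
Contribution = (O − E)²/E = (189 − 159.455)² / 159.455 = 5.47.

5.47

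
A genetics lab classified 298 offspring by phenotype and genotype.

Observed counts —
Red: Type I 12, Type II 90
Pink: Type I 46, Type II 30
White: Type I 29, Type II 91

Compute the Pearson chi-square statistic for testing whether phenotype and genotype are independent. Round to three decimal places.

Row totals: 102, 76, 120. Column totals: 87, 211. Grand total N = 298.
Expected counts (row total × column total / N):
  Red, Type I: 102×87/298 = 29.77852
  Red, Type II: 102×211/298 = 72.22148
  Pink, Type I: 76×87/298 = 22.18792
  Pink, Type II: 76×211/298 = 53.81208
  White, Type I: 120×87/298 = 35.03356
  White, Type II: 120×211/298 = 84.96644
Contributions (O − E)²/E:
  (12 − 29.77852)²/29.77852 = 10.6142
  (90 − 72.22148)²/72.22148 = 4.3765
  (46 − 22.18792)²/22.18792 = 25.5551
  (30 − 53.81208)²/53.81208 = 10.5369
  (29 − 35.03356)²/35.03356 = 1.0391
  (91 − 84.96644)²/84.96644 = 0.4284
χ² = 10.6142 + 4.3765 + 25.5551 + 10.5369 + 1.0391 + 0.4284 = 52.550

52.550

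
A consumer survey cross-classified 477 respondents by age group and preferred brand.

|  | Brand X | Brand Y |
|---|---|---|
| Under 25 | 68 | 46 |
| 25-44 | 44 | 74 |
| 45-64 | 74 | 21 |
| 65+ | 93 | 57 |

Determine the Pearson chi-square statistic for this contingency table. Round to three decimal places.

Row totals: 114, 118, 95, 150. Column totals: 279, 198. Grand total N = 477.
Expected counts (row total × column total / N):
  Under 25, Brand X: 114×279/477 = 66.6792
  Under 25, Brand Y: 114×198/477 = 47.3208
  25-44, Brand X: 118×279/477 = 69.0189
  25-44, Brand Y: 118×198/477 = 48.9811
  45-64, Brand X: 95×279/477 = 55.5660
  45-64, Brand Y: 95×198/477 = 39.4340
  65+, Brand X: 150×279/477 = 87.7358
  65+, Brand Y: 150×198/477 = 62.2642
Contributions (O − E)²/E:
  (68 − 66.6792)²/66.6792 = 0.0262
  (46 − 47.3208)²/47.3208 = 0.0369
  (44 − 69.0189)²/69.0189 = 9.0692
  (74 − 48.9811)²/48.9811 = 12.7793
  (74 − 55.5660)²/55.5660 = 6.1155
  (21 − 39.4340)²/39.4340 = 8.6172
  (93 − 87.7358)²/87.7358 = 0.3159
  (57 − 62.2642)²/62.2642 = 0.4451
χ² = 0.0262 + 0.0369 + 9.0692 + 12.7793 + 6.1155 + 8.6172 + 0.3159 + 0.4451 = 37.405

37.405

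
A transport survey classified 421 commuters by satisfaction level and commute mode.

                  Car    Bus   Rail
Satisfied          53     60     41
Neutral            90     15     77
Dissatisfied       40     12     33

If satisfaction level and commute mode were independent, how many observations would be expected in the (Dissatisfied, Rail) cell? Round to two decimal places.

Row total (Dissatisfied) = 85; column total (Rail) = 151; grand total N = 421.
Expected count = (row total × column total) / N = 85 × 151 / 421 = 30.49.

30.49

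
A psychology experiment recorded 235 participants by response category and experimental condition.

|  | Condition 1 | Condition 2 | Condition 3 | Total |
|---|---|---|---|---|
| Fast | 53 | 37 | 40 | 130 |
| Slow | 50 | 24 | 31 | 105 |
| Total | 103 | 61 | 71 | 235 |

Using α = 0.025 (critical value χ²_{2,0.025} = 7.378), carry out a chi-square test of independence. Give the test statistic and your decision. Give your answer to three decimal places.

1.354; fail to reject H₀

Grand total N = 235.
Expected counts (row total × column total / N):
  Fast, Condition 1: 130×103/235 = 56.9787
  Fast, Condition 2: 130×61/235 = 33.7447
  Fast, Condition 3: 130×71/235 = 39.2766
  Slow, Condition 1: 105×103/235 = 46.0213
  Slow, Condition 2: 105×61/235 = 27.2553
  Slow, Condition 3: 105×71/235 = 31.7234
Contributions (O − E)²/E:
  (53 − 56.9787)²/56.9787 = 0.2778
  (37 − 33.7447)²/33.7447 = 0.3140
  (40 − 39.2766)²/39.2766 = 0.0133
  (50 − 46.0213)²/46.0213 = 0.3440
  (24 − 27.2553)²/27.2553 = 0.3888
  (31 − 31.7234)²/31.7234 = 0.0165
χ² = 0.2778 + 0.3140 + 0.0133 + 0.3440 + 0.3888 + 0.0165 = 1.354
df = (2−1)(3−1) = 2. Since 1.354 < 7.378, fail to reject the null hypothesis of independence at α = 0.025.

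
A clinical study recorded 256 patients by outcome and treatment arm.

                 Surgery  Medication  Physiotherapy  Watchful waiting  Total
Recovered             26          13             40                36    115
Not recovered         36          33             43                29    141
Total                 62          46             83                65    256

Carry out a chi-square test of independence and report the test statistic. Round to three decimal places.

8.619

Grand total N = 256.
Expected counts (row total × column total / N):
  Recovered, Surgery: 115×62/256 = 27.8516
  Recovered, Medication: 115×46/256 = 20.6641
  Recovered, Physiotherapy: 115×83/256 = 37.2852
  Recovered, Watchful waiting: 115×65/256 = 29.1992
  Not recovered, Surgery: 141×62/256 = 34.1484
  Not recovered, Medication: 141×46/256 = 25.3359
  Not recovered, Physiotherapy: 141×83/256 = 45.7148
  Not recovered, Watchful waiting: 141×65/256 = 35.8008
Contributions (O − E)²/E:
  (26 − 27.8516)²/27.8516 = 0.1231
  (13 − 20.6641)²/20.6641 = 2.8425
  (40 − 37.2852)²/37.2852 = 0.1977
  (36 − 29.1992)²/29.1992 = 1.5840
  (36 − 34.1484)²/34.1484 = 0.1004
  (33 − 25.3359)²/25.3359 = 2.3184
  (43 − 45.7148)²/45.7148 = 0.1612
  (29 − 35.8008)²/35.8008 = 1.2919
χ² = 0.1231 + 2.8425 + 0.1977 + 1.5840 + 0.1004 + 2.3184 + 0.1612 + 1.2919 = 8.619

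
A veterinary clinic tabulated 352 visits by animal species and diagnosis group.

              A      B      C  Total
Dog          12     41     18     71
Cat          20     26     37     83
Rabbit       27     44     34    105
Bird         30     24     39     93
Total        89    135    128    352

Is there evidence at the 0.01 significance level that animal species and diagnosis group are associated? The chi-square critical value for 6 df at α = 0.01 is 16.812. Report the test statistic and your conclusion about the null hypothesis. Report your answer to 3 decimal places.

Grand total N = 352.
Expected counts (row total × column total / N):
  Dog, A: 71×89/352 = 17.9517
  Dog, B: 71×135/352 = 27.2301
  Dog, C: 71×128/352 = 25.8182
  Cat, A: 83×89/352 = 20.9858
  Cat, B: 83×135/352 = 31.8324
  Cat, C: 83×128/352 = 30.1818
  Rabbit, A: 105×89/352 = 26.5483
  Rabbit, B: 105×135/352 = 40.2699
  Rabbit, C: 105×128/352 = 38.1818
  Bird, A: 93×89/352 = 23.5142
  Bird, B: 93×135/352 = 35.6676
  Bird, C: 93×128/352 = 33.8182
Contributions (O − E)²/E:
  (12 − 17.9517)²/17.9517 = 1.9732
  (41 − 27.2301)²/27.2301 = 6.9633
  (18 − 25.8182)²/25.8182 = 2.3675
  (20 − 20.9858)²/20.9858 = 0.0463
  (26 − 31.8324)²/31.8324 = 1.0686
  (37 − 30.1818)²/30.1818 = 1.5403
  (27 − 26.5483)²/26.5483 = 0.0077
  (44 − 40.2699)²/40.2699 = 0.3455
  (34 − 38.1818)²/38.1818 = 0.4580
  (30 − 23.5142)²/23.5142 = 1.7889
  (24 − 35.6676)²/35.6676 = 3.8167
  (39 − 33.8182)²/33.8182 = 0.7940
χ² = 1.9732 + 6.9633 + 2.3675 + 0.0463 + 1.0686 + 1.5403 + 0.0077 + 0.3455 + 0.4580 + 1.7889 + 3.8167 + 0.7940 = 21.170
df = (4−1)(3−1) = 6. Since 21.170 > 16.812, reject the null hypothesis of independence at α = 0.01.

21.170; reject H₀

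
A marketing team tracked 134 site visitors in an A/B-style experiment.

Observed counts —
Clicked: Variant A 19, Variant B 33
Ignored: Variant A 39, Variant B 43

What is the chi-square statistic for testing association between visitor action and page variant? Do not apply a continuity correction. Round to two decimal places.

Row totals: 52, 82. Column totals: 58, 76. Grand total N = 134.
Expected counts (row total × column total / N):
  Clicked, Variant A: 52×58/134 = 22.507
  Clicked, Variant B: 52×76/134 = 29.493
  Ignored, Variant A: 82×58/134 = 35.493
  Ignored, Variant B: 82×76/134 = 46.507
Contributions (O − E)²/E:
  (19 − 22.507)²/22.507 = 0.5465
  (33 − 29.493)²/29.493 = 0.4170
  (39 − 35.493)²/35.493 = 0.3465
  (43 − 46.507)²/46.507 = 0.2645
χ² = 0.5465 + 0.4170 + 0.3465 + 0.2645 = 1.57

1.57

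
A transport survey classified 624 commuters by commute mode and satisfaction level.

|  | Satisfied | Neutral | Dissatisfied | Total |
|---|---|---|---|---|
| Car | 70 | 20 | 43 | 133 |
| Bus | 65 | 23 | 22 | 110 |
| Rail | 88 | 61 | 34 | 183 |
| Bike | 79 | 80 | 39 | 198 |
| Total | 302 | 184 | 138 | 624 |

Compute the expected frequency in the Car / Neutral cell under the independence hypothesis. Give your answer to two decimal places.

39.22

Row total (Car) = 133; column total (Neutral) = 184; grand total N = 624.
Expected count = (row total × column total) / N = 133 × 184 / 624 = 39.22.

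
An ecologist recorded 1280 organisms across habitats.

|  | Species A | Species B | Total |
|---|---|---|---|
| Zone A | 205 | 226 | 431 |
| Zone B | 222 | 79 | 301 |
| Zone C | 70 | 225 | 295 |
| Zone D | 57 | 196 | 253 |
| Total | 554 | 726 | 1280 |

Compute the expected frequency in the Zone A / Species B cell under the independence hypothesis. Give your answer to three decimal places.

Row total (Zone A) = 431; column total (Species B) = 726; grand total N = 1280.
Expected count = (row total × column total) / N = 431 × 726 / 1280 = 244.458.

244.458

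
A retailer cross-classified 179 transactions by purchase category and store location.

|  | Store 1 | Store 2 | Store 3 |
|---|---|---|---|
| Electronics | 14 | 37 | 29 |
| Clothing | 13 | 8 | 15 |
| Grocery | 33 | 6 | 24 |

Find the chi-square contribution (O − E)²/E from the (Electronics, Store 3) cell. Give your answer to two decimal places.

0.06

Row total (Electronics) = 80; column total (Store 3) = 68; N = 179.
Expected count E = 80 × 68 / 179 = 30.3911.
Contribution = (O − E)²/E = (29 − 30.3911)² / 30.3911 = 0.06.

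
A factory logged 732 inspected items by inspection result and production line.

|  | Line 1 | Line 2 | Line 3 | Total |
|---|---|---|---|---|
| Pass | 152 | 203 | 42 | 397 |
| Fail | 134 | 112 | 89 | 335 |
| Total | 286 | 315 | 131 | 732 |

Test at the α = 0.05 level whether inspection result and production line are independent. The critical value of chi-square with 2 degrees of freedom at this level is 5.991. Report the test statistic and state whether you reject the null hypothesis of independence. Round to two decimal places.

39.32; reject H₀

Grand total N = 732.
Expected counts (row total × column total / N):
  Pass, Line 1: 397×286/732 = 155.112
  Pass, Line 2: 397×315/732 = 170.840
  Pass, Line 3: 397×131/732 = 71.048
  Fail, Line 1: 335×286/732 = 130.888
  Fail, Line 2: 335×315/732 = 144.160
  Fail, Line 3: 335×131/732 = 59.952
Contributions (O − E)²/E:
  (152 − 155.112)²/155.112 = 0.0624
  (203 − 170.840)²/170.840 = 6.0540
  (42 − 71.048)²/71.048 = 11.8763
  (134 − 130.888)²/130.888 = 0.0740
  (112 − 144.160)²/144.160 = 7.1744
  (89 − 59.952)²/59.952 = 14.0744
χ² = 0.0624 + 6.0540 + 11.8763 + 0.0740 + 7.1744 + 14.0744 = 39.32
df = (2−1)(3−1) = 2. Since 39.32 > 5.991, reject the null hypothesis of independence at α = 0.05.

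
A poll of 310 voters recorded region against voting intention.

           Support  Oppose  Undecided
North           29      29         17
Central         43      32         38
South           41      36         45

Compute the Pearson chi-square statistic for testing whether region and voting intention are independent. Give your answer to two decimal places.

5.21

Row totals: 75, 113, 122. Column totals: 113, 97, 100. Grand total N = 310.
Expected counts (row total × column total / N):
  North, Support: 75×113/310 = 27.339
  North, Oppose: 75×97/310 = 23.468
  North, Undecided: 75×100/310 = 24.194
  Central, Support: 113×113/310 = 41.190
  Central, Oppose: 113×97/310 = 35.358
  Central, Undecided: 113×100/310 = 36.452
  South, Support: 122×113/310 = 44.471
  South, Oppose: 122×97/310 = 38.174
  South, Undecided: 122×100/310 = 39.355
Contributions (O − E)²/E:
  (29 − 27.339)²/27.339 = 0.1009
  (29 − 23.468)²/23.468 = 1.3040
  (17 − 24.194)²/24.194 = 2.1391
  (43 − 41.190)²/41.190 = 0.0795
  (32 − 35.358)²/35.358 = 0.3189
  (38 − 36.452)²/36.452 = 0.0657
  (41 − 44.471)²/44.471 = 0.2709
  (36 − 38.174)²/38.174 = 0.1238
  (45 − 39.355)²/39.355 = 0.8097
χ² = 0.1009 + 1.3040 + 2.1391 + 0.0795 + 0.3189 + 0.0657 + 0.2709 + 0.1238 + 0.8097 = 5.21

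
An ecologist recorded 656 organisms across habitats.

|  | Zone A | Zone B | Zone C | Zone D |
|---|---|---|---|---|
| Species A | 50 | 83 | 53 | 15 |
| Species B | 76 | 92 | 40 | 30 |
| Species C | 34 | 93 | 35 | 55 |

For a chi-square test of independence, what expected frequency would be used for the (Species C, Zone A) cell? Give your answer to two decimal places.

Row total (Species C) = 217; column total (Zone A) = 160; grand total N = 656.
Expected count = (row total × column total) / N = 217 × 160 / 656 = 52.93.

52.93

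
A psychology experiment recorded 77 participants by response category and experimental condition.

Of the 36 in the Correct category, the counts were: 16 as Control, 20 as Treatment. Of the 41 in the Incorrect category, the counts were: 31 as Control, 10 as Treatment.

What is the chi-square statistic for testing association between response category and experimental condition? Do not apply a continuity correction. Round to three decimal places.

7.829

Row totals: 36, 41. Column totals: 47, 30. Grand total N = 77.
Expected counts (row total × column total / N):
  Correct, Control: 36×47/77 = 21.9740
  Correct, Treatment: 36×30/77 = 14.0260
  Incorrect, Control: 41×47/77 = 25.0260
  Incorrect, Treatment: 41×30/77 = 15.9740
Contributions (O − E)²/E:
  (16 − 21.9740)²/21.9740 = 1.6241
  (20 − 14.0260)²/14.0260 = 2.5445
  (31 − 25.0260)²/25.0260 = 1.4261
  (10 − 15.9740)²/15.9740 = 2.2342
χ² = 1.6241 + 2.5445 + 1.4261 + 2.2342 = 7.829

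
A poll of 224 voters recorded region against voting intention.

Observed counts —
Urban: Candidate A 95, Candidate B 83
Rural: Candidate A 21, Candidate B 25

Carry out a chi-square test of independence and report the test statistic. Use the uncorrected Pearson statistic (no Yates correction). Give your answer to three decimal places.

Row totals: 178, 46. Column totals: 116, 108. Grand total N = 224.
Expected counts (row total × column total / N):
  Urban, Candidate A: 178×116/224 = 92.1786
  Urban, Candidate B: 178×108/224 = 85.8214
  Rural, Candidate A: 46×116/224 = 23.8214
  Rural, Candidate B: 46×108/224 = 22.1786
Contributions (O − E)²/E:
  (95 − 92.1786)²/92.1786 = 0.0864
  (83 − 85.8214)²/85.8214 = 0.0928
  (21 − 23.8214)²/23.8214 = 0.3342
  (25 − 22.1786)²/22.1786 = 0.3589
χ² = 0.0864 + 0.0928 + 0.3342 + 0.3589 = 0.872

0.872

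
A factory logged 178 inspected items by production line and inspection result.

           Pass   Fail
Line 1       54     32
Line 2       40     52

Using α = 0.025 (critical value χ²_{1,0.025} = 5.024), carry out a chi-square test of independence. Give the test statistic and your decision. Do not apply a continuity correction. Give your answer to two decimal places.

6.65; reject H₀

Row totals: 86, 92. Column totals: 94, 84. Grand total N = 178.
Expected counts (row total × column total / N):
  Line 1, Pass: 86×94/178 = 45.416
  Line 1, Fail: 86×84/178 = 40.584
  Line 2, Pass: 92×94/178 = 48.584
  Line 2, Fail: 92×84/178 = 43.416
Contributions (O − E)²/E:
  (54 − 45.416)²/45.416 = 1.6224
  (32 − 40.584)²/40.584 = 1.8156
  (40 − 48.584)²/48.584 = 1.5167
  (52 − 43.416)²/43.416 = 1.6972
χ² = 1.6224 + 1.8156 + 1.5167 + 1.6972 = 6.65
df = (2−1)(2−1) = 1. Since 6.65 > 5.024, reject the null hypothesis of independence at α = 0.025.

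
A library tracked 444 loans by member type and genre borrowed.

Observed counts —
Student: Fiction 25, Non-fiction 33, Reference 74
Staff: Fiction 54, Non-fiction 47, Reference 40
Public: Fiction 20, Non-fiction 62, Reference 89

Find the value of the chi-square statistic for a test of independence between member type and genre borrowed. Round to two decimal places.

Row totals: 132, 141, 171. Column totals: 99, 142, 203. Grand total N = 444.
Expected counts (row total × column total / N):
  Student, Fiction: 132×99/444 = 29.432
  Student, Non-fiction: 132×142/444 = 42.216
  Student, Reference: 132×203/444 = 60.351
  Staff, Fiction: 141×99/444 = 31.439
  Staff, Non-fiction: 141×142/444 = 45.095
  Staff, Reference: 141×203/444 = 64.466
  Public, Fiction: 171×99/444 = 38.128
  Public, Non-fiction: 171×142/444 = 54.689
  Public, Reference: 171×203/444 = 78.182
Contributions (O − E)²/E:
  (25 − 29.432)²/29.432 = 0.6674
  (33 − 42.216)²/42.216 = 2.0119
  (74 − 60.351)²/60.351 = 3.0869
  (54 − 31.439)²/31.439 = 16.1900
  (47 − 45.095)²/45.095 = 0.0805
  (40 − 64.466)²/64.466 = 9.2853
  (20 − 38.128)²/38.128 = 8.6190
  (62 − 54.689)²/54.689 = 0.9774
  (89 − 78.182)²/78.182 = 1.4969
χ² = 0.6674 + 2.0119 + 3.0869 + 16.1900 + 0.0805 + 9.2853 + 8.6190 + 0.9774 + 1.4969 = 42.42

42.42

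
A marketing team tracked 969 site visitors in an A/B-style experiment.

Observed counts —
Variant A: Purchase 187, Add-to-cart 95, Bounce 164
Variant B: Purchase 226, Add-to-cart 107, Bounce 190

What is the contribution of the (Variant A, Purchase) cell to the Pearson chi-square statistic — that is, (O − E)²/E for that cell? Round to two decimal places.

0.05

Row total (Variant A) = 446; column total (Purchase) = 413; N = 969.
Expected count E = 446 × 413 / 969 = 190.091.
Contribution = (O − E)²/E = (187 − 190.091)² / 190.091 = 0.05.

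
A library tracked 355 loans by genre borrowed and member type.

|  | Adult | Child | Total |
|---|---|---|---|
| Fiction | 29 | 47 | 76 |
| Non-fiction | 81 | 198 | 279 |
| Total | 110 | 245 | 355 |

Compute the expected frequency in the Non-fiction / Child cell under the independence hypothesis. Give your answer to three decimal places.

Row total (Non-fiction) = 279; column total (Child) = 245; grand total N = 355.
Expected count = (row total × column total) / N = 279 × 245 / 355 = 192.549.

192.549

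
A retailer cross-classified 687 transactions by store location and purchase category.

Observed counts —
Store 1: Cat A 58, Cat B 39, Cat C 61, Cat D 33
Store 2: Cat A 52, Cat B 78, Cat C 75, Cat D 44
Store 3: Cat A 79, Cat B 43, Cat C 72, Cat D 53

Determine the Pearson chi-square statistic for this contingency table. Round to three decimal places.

19.183

Row totals: 191, 249, 247. Column totals: 189, 160, 208, 130. Grand total N = 687.
Expected counts (row total × column total / N):
  Store 1, Cat A: 191×189/687 = 52.5459
  Store 1, Cat B: 191×160/687 = 44.4833
  Store 1, Cat C: 191×208/687 = 57.8282
  Store 1, Cat D: 191×130/687 = 36.1426
  Store 2, Cat A: 249×189/687 = 68.5022
  Store 2, Cat B: 249×160/687 = 57.9913
  Store 2, Cat C: 249×208/687 = 75.3886
  Store 2, Cat D: 249×130/687 = 47.1179
  Store 3, Cat A: 247×189/687 = 67.9520
  Store 3, Cat B: 247×160/687 = 57.5255
  Store 3, Cat C: 247×208/687 = 74.7831
  Store 3, Cat D: 247×130/687 = 46.7394
Contributions (O − E)²/E:
  (58 − 52.5459)²/52.5459 = 0.5661
  (39 − 44.4833)²/44.4833 = 0.6759
  (61 − 57.8282)²/57.8282 = 0.1740
  (33 − 36.1426)²/36.1426 = 0.2732
  (52 − 68.5022)²/68.5022 = 3.9754
  (78 − 57.9913)²/57.9913 = 6.9036
  (75 − 75.3886)²/75.3886 = 0.0020
  (44 − 47.1179)²/47.1179 = 0.2063
  (79 − 67.9520)²/67.9520 = 1.7962
  (43 − 57.5255)²/57.5255 = 3.6678
  (72 − 74.7831)²/74.7831 = 0.1036
  (53 − 46.7394)²/46.7394 = 0.8386
χ² = 0.5661 + 0.6759 + 0.1740 + 0.2732 + 3.9754 + 6.9036 + 0.0020 + 0.2063 + 1.7962 + 3.6678 + 0.1036 + 0.8386 = 19.183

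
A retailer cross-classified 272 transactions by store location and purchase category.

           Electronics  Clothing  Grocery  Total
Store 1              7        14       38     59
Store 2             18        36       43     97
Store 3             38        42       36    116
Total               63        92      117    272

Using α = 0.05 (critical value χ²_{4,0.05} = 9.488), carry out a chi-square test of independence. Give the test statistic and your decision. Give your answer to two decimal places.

21.22; reject H₀

Grand total N = 272.
Expected counts (row total × column total / N):
  Store 1, Electronics: 59×63/272 = 13.665
  Store 1, Clothing: 59×92/272 = 19.956
  Store 1, Grocery: 59×117/272 = 25.379
  Store 2, Electronics: 97×63/272 = 22.467
  Store 2, Clothing: 97×92/272 = 32.809
  Store 2, Grocery: 97×117/272 = 41.724
  Store 3, Electronics: 116×63/272 = 26.868
  Store 3, Clothing: 116×92/272 = 39.235
  Store 3, Grocery: 116×117/272 = 49.897
Contributions (O − E)²/E:
  (7 − 13.665)²/13.665 = 3.2508
  (14 − 19.956)²/19.956 = 1.7776
  (38 − 25.379)²/25.379 = 6.2764
  (18 − 22.467)²/22.467 = 0.8882
  (36 − 32.809)²/32.809 = 0.3104
  (43 − 41.724)²/41.724 = 0.0390
  (38 − 26.868)²/26.868 = 4.6122
  (42 − 39.235)²/39.235 = 0.1949
  (36 − 49.897)²/49.897 = 3.8705
χ² = 3.2508 + 1.7776 + 6.2764 + 0.8882 + 0.3104 + 0.0390 + 4.6122 + 0.1949 + 3.8705 = 21.22
df = (3−1)(3−1) = 4. Since 21.22 > 9.488, reject the null hypothesis of independence at α = 0.05.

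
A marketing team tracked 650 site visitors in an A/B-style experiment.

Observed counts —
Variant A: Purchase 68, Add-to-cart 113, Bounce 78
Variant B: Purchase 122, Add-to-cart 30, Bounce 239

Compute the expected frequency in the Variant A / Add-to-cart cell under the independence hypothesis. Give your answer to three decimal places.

56.980

Row total (Variant A) = 259; column total (Add-to-cart) = 143; grand total N = 650.
Expected count = (row total × column total) / N = 259 × 143 / 650 = 56.980.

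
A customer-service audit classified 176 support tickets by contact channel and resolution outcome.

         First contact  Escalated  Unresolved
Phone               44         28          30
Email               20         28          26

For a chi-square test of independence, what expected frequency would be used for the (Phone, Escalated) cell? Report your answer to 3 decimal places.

32.455

Row total (Phone) = 102; column total (Escalated) = 56; grand total N = 176.
Expected count = (row total × column total) / N = 102 × 56 / 176 = 32.455.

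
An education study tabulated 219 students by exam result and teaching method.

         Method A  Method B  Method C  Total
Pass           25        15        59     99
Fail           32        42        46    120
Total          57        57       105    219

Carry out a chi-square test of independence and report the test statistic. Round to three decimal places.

13.368

Grand total N = 219.
Expected counts (row total × column total / N):
  Pass, Method A: 99×57/219 = 25.7671
  Pass, Method B: 99×57/219 = 25.7671
  Pass, Method C: 99×105/219 = 47.4658
  Fail, Method A: 120×57/219 = 31.2329
  Fail, Method B: 120×57/219 = 31.2329
  Fail, Method C: 120×105/219 = 57.5342
Contributions (O − E)²/E:
  (25 − 25.7671)²/25.7671 = 0.0228
  (15 − 25.7671)²/25.7671 = 4.4992
  (59 − 47.4658)²/47.4658 = 2.8028
  (32 − 31.2329)²/31.2329 = 0.0188
  (42 − 31.2329)²/31.2329 = 3.7118
  (46 − 57.5342)²/57.5342 = 2.3123
χ² = 0.0228 + 4.4992 + 2.8028 + 0.0188 + 3.7118 + 2.3123 = 13.368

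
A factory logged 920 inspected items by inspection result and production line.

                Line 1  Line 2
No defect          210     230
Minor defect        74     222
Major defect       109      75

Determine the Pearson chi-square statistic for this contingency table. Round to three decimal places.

63.011

Row totals: 440, 296, 184. Column totals: 393, 527. Grand total N = 920.
Expected counts (row total × column total / N):
  No defect, Line 1: 440×393/920 = 187.9565
  No defect, Line 2: 440×527/920 = 252.0435
  Minor defect, Line 1: 296×393/920 = 126.4435
  Minor defect, Line 2: 296×527/920 = 169.5565
  Major defect, Line 1: 184×393/920 = 78.6000
  Major defect, Line 2: 184×527/920 = 105.4000
Contributions (O − E)²/E:
  (210 − 187.9565)²/187.9565 = 2.5853
  (230 − 252.0435)²/252.0435 = 1.9279
  (74 − 126.4435)²/126.4435 = 21.7514
  (222 − 169.5565)²/169.5565 = 16.2207
  (109 − 78.6000)²/78.6000 = 11.7578
  (75 − 105.4000)²/105.4000 = 8.7681
χ² = 2.5853 + 1.9279 + 21.7514 + 16.2207 + 11.7578 + 8.7681 = 63.011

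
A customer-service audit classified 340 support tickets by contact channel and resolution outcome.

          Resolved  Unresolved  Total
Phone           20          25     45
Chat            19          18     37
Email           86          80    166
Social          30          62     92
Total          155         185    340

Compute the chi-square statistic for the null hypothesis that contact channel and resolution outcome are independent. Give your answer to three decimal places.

9.356

Grand total N = 340.
Expected counts (row total × column total / N):
  Phone, Resolved: 45×155/340 = 20.5147
  Phone, Unresolved: 45×185/340 = 24.4853
  Chat, Resolved: 37×155/340 = 16.8676
  Chat, Unresolved: 37×185/340 = 20.1324
  Email, Resolved: 166×155/340 = 75.6765
  Email, Unresolved: 166×185/340 = 90.3235
  Social, Resolved: 92×155/340 = 41.9412
  Social, Unresolved: 92×185/340 = 50.0588
Contributions (O − E)²/E:
  (20 − 20.5147)²/20.5147 = 0.0129
  (25 − 24.4853)²/24.4853 = 0.0108
  (19 − 16.8676)²/16.8676 = 0.2696
  (18 − 20.1324)²/20.1324 = 0.2259
  (86 − 75.6765)²/75.6765 = 1.4083
  (80 − 90.3235)²/90.3235 = 1.1799
  (30 − 41.9412)²/41.9412 = 3.3998
  (62 − 50.0588)²/50.0588 = 2.8485
χ² = 0.0129 + 0.0108 + 0.2696 + 0.2259 + 1.4083 + 1.1799 + 3.3998 + 2.8485 = 9.356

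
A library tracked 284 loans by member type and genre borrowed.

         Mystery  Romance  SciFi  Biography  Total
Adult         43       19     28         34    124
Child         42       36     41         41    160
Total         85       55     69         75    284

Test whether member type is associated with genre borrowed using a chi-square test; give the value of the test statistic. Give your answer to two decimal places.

3.87

Grand total N = 284.
Expected counts (row total × column total / N):
  Adult, Mystery: 124×85/284 = 37.113
  Adult, Romance: 124×55/284 = 24.014
  Adult, SciFi: 124×69/284 = 30.127
  Adult, Biography: 124×75/284 = 32.746
  Child, Mystery: 160×85/284 = 47.887
  Child, Romance: 160×55/284 = 30.986
  Child, SciFi: 160×69/284 = 38.873
  Child, Biography: 160×75/284 = 42.254
Contributions (O − E)²/E:
  (43 − 37.113)²/37.113 = 0.9338
  (19 − 24.014)²/24.014 = 1.0469
  (28 − 30.127)²/30.127 = 0.1502
  (34 − 32.746)²/32.746 = 0.0480
  (42 − 47.887)²/47.887 = 0.7237
  (36 − 30.986)²/30.986 = 0.8113
  (41 − 38.873)²/38.873 = 0.1164
  (41 − 42.254)²/42.254 = 0.0372
χ² = 0.9338 + 1.0469 + 0.1502 + 0.0480 + 0.7237 + 0.8113 + 0.1164 + 0.0372 = 3.87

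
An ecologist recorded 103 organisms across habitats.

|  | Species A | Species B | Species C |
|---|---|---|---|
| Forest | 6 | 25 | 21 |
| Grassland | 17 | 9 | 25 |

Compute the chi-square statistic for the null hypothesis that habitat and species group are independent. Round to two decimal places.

13.13

Row totals: 52, 51. Column totals: 23, 34, 46. Grand total N = 103.
Expected counts (row total × column total / N):
  Forest, Species A: 52×23/103 = 11.612
  Forest, Species B: 52×34/103 = 17.165
  Forest, Species C: 52×46/103 = 23.223
  Grassland, Species A: 51×23/103 = 11.388
  Grassland, Species B: 51×34/103 = 16.835
  Grassland, Species C: 51×46/103 = 22.777
Contributions (O − E)²/E:
  (6 − 11.612)²/11.612 = 2.7122
  (25 − 17.165)²/17.165 = 3.5763
  (21 − 23.223)²/23.223 = 0.2128
  (17 − 11.388)²/11.388 = 2.7656
  (9 − 16.835)²/16.835 = 3.6464
  (25 − 22.777)²/22.777 = 0.2170
χ² = 2.7122 + 3.5763 + 0.2128 + 2.7656 + 3.6464 + 0.2170 = 13.13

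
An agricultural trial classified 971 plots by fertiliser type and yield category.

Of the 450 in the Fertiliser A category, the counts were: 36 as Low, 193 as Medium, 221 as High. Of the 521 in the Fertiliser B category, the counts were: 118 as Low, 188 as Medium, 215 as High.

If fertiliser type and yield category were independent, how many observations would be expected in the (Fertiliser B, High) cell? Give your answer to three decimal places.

233.940

Row total (Fertiliser B) = 521; column total (High) = 436; grand total N = 971.
Expected count = (row total × column total) / N = 521 × 436 / 971 = 233.940.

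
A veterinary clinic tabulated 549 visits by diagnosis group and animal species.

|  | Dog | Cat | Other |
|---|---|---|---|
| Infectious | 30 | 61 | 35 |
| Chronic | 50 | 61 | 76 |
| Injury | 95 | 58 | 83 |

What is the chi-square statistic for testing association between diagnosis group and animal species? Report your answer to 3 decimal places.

27.084

Row totals: 126, 187, 236. Column totals: 175, 180, 194. Grand total N = 549.
Expected counts (row total × column total / N):
  Infectious, Dog: 126×175/549 = 40.1639
  Infectious, Cat: 126×180/549 = 41.3115
  Infectious, Other: 126×194/549 = 44.5246
  Chronic, Dog: 187×175/549 = 59.6084
  Chronic, Cat: 187×180/549 = 61.3115
  Chronic, Other: 187×194/549 = 66.0801
  Injury, Dog: 236×175/549 = 75.2277
  Injury, Cat: 236×180/549 = 77.3770
  Injury, Other: 236×194/549 = 83.3953
Contributions (O − E)²/E:
  (30 − 40.1639)²/40.1639 = 2.5721
  (61 − 41.3115)²/41.3115 = 9.3833
  (35 − 44.5246)²/44.5246 = 2.0375
  (50 − 59.6084)²/59.6084 = 1.5488
  (61 − 61.3115)²/61.3115 = 0.0016
  (76 − 66.0801)²/66.0801 = 1.4892
  (95 − 75.2277)²/75.2277 = 5.1968
  (58 − 77.3770)²/77.3770 = 4.8525
  (83 − 83.3953)²/83.3953 = 0.0019
χ² = 2.5721 + 9.3833 + 2.0375 + 1.5488 + 0.0016 + 1.4892 + 5.1968 + 4.8525 + 0.0019 = 27.084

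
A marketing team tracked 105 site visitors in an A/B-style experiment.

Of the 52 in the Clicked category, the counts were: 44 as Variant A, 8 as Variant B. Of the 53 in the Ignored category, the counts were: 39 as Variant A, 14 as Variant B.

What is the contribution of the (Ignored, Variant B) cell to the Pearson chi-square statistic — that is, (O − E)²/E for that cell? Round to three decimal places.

Row total (Ignored) = 53; column total (Variant B) = 22; N = 105.
Expected count E = 53 × 22 / 105 = 11.1048.
Contribution = (O − E)²/E = (14 − 11.1048)² / 11.1048 = 0.755.

0.755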